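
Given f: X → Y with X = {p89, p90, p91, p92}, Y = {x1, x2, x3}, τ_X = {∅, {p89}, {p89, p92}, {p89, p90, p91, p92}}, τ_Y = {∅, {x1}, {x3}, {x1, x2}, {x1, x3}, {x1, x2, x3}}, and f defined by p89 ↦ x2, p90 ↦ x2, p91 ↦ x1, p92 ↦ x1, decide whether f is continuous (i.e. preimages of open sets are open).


f is NOT continuous.

Compute f^{-1}(U) for each U ∈ τ_Y:
  U = ∅: f^{-1}(U) = ∅ ∈ τ_X ✓.
  U = {x1}: f^{-1}(U) = {p91, p92} ∉ τ_X ✗.
  U = {x3}: f^{-1}(U) = ∅ ∈ τ_X ✓.
  U = {x1, x2}: f^{-1}(U) = {p89, p90, p91, p92} ∈ τ_X ✓.
  U = {x1, x3}: f^{-1}(U) = {p91, p92} ∉ τ_X ✗.
  U = {x1, x2, x3}: f^{-1}(U) = {p89, p90, p91, p92} ∈ τ_X ✓.
Found U = {x1} with f^{-1}(U) = {p91, p92} not in τ_X. Therefore f is NOT continuous.


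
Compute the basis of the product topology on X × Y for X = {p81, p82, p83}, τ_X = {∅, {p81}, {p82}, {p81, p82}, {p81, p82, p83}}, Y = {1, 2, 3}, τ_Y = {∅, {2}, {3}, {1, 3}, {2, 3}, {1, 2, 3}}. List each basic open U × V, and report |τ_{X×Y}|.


Basis B = {∅ × ∅, {p81} × {2}, {p81} × {3}, {p82} × {2}, {p82} × {3}, {p81} × {1, 3}, {p81} × {2, 3}, {p81, p82} × {2}, {p81, p82} × {3}, {p82} × {1, 3}, {p82} × {2, 3}, {p81} × {1, 2, 3}, {p81, p82, p83} × {2}, {p81, p82, p83} × {3}, {p82} × {1, 2, 3}, {p81, p82} × {1, 3}, {p81, p82} × {2, 3}, {p81, p82} × {1, 2, 3}, {p81, p82, p83} × {1, 3}, {p81, p82, p83} × {2, 3}, {p81, p82, p83} × {1, 2, 3}}; |τ_{X×Y}| = 70.

Enumerate products U × V with U ∈ τ_X, V ∈ τ_Y (deduplicated):
  ∅ × ∅ = {} (∅)
  {p81} × {2} = {(p81,2)}
  {p81} × {3} = {(p81,3)}
  {p82} × {2} = {(p82,2)}
  {p82} × {3} = {(p82,3)}
  {p81} × {1, 3} = {(p81,1), (p81,3)}
  {p81} × {2, 3} = {(p81,2), (p81,3)}
  {p81, p82} × {2} = {(p81,2), (p82,2)}
  {p81, p82} × {3} = {(p81,3), (p82,3)}
  {p82} × {1, 3} = {(p82,1), (p82,3)}
  {p82} × {2, 3} = {(p82,2), (p82,3)}
  {p81} × {1, 2, 3} = {(p81,1), (p81,2), (p81,3)}
  {p81, p82, p83} × {2} = {(p81,2), (p82,2), (p83,2)}
  {p81, p82, p83} × {3} = {(p81,3), (p82,3), (p83,3)}
  {p82} × {1, 2, 3} = {(p82,1), (p82,2), (p82,3)}
  {p81, p82} × {1, 3} = {(p81,1), (p81,3), (p82,1), (p82,3)}
  {p81, p82} × {2, 3} = {(p81,2), (p81,3), (p82,2), (p82,3)}
  {p81, p82} × {1, 2, 3} = {(p81,1), (p81,2), (p81,3), (p82,1), (p82,2), (p82,3)}
  {p81, p82, p83} × {1, 3} = {(p81,1), (p81,3), (p82,1), (p82,3), (p83,1), (p83,3)}
  {p81, p82, p83} × {2, 3} = {(p81,2), (p81,3), (p82,2), (p82,3), (p83,2), (p83,3)}
  {p81, p82, p83} × {1, 2, 3} = {(p81,1), (p81,2), (p81,3), (p82,1), (p82,2), (p82,3), (p83,1), (p83,2), (p83,3)}
These 21 distinct sets form the basis B.
Close under arbitrary unions to get τ_{X×Y}; counting gives |τ_{X×Y}| = 70.


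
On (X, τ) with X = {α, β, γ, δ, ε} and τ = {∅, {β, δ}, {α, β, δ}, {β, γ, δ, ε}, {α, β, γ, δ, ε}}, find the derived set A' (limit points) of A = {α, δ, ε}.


A' = {α, β, γ, ε}

For each x ∈ X, list the open sets U ∈ τ with x ∈ U, then check whether U ∩ (A ∖ {x}) ≠ ∅ for every such U.
  x = α: opens ∋ x are {α, β, δ}, {α, β, γ, δ, ε}; each meets A ∖ {α}, so x IS a limit point.
  x = β: opens ∋ x are {β, δ}, {α, β, δ}, {β, γ, δ, ε}, {α, β, γ, δ, ε}; each meets A ∖ {β}, so x IS a limit point.
  x = γ: opens ∋ x are {β, γ, δ, ε}, {α, β, γ, δ, ε}; each meets A ∖ {γ}, so x IS a limit point.
  x = δ: open {β, δ} ∋ x has {β, δ} ∩ (A ∖ {δ}) = ∅, so x is NOT a limit point.
  x = ε: opens ∋ x are {β, γ, δ, ε}, {α, β, γ, δ, ε}; each meets A ∖ {ε}, so x IS a limit point.
Collecting: A' = {α, β, γ, ε}.


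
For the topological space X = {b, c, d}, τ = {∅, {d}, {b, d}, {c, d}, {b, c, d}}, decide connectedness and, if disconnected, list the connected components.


(X, τ) is connected.

Find clopen sets (U ∈ τ with X ∖ U ∈ τ):
  U = ∅, X ∖ U = {b, c, d} — both open, so U is clopen.
  U = {b, c, d}, X ∖ U = ∅ — both open, so U is clopen.
Only trivial clopens (∅ and X) exist, so (X, τ) is connected.
Compute connected components by grouping points that agree on all clopens:
  component: {b, c, d}


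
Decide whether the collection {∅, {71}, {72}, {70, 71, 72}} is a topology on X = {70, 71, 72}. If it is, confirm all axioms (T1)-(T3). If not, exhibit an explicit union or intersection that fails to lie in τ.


τ is NOT a topology on X.

Axiom (T1): ∅ ∈ τ? Yes; X ∈ τ? Yes.
Axiom (T2/T3): check pairwise unions and intersections of members of τ.
Counterexample for (T2): {71} ∪ {72} = {71, 72} ∉ τ. Therefore τ is NOT a topology.


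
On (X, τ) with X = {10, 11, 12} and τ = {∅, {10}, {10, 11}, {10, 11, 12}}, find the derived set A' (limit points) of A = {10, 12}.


A' = {11, 12}

For each x ∈ X, list the open sets U ∈ τ with x ∈ U, then check whether U ∩ (A ∖ {x}) ≠ ∅ for every such U.
  x = 10: open {10} ∋ x has {10} ∩ (A ∖ {10}) = ∅, so x is NOT a limit point.
  x = 11: opens ∋ x are {10, 11}, {10, 11, 12}; each meets A ∖ {11}, so x IS a limit point.
  x = 12: opens ∋ x are {10, 11, 12}; each meets A ∖ {12}, so x IS a limit point.
Collecting: A' = {11, 12}.


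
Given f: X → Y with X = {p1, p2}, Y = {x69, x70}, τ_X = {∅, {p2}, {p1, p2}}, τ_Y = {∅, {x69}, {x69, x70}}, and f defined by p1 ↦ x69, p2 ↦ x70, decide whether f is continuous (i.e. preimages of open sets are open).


f is NOT continuous.

Compute f^{-1}(U) for each U ∈ τ_Y:
  U = ∅: f^{-1}(U) = ∅ ∈ τ_X ✓.
  U = {x69}: f^{-1}(U) = {p1} ∉ τ_X ✗.
  U = {x69, x70}: f^{-1}(U) = {p1, p2} ∈ τ_X ✓.
Found U = {x69} with f^{-1}(U) = {p1} not in τ_X. Therefore f is NOT continuous.


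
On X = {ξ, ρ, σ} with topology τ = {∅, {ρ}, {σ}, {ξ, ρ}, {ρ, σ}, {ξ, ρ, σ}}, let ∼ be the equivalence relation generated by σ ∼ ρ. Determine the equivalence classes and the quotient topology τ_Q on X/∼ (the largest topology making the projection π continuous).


X/∼ = {[ξ], [ρ=σ]}; |τ_Q| = 3.

Equivalence classes: [ξ], [ρ=σ].
Quotient map π: X → X/∼ sends ξ ↦ [ξ], ρ ↦ [ρ=σ], σ ↦ [ρ=σ].
For each subset V ⊆ X/∼, compute π^{-1}(V) ⊆ X and check whether π^{-1}(V) ∈ τ. V is open in τ_Q iff π^{-1}(V) ∈ τ.
  V = {}: π^{-1}(V) = ∅ ∈ τ ✓.
  V = {[ξ]}: π^{-1}(V) = {ξ} ∉ τ ✗.
  V = {[ρ=σ]}: π^{-1}(V) = {ρ, σ} ∈ τ ✓.
  V = {[ξ], [ρ=σ]}: π^{-1}(V) = {ξ, ρ, σ} ∈ τ ✓.
Open sets in the quotient: τ_Q = {{}, {[ρ=σ]}, {[ξ], [ρ=σ]}} (3 elements).


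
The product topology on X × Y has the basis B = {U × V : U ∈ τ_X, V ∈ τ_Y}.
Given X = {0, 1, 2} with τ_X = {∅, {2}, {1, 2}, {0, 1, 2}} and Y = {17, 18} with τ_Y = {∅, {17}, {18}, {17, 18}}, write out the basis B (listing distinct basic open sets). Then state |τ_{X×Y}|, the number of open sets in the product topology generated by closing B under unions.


Basis B = {∅ × ∅, {2} × {17}, {2} × {18}, {1, 2} × {17}, {1, 2} × {18}, {2} × {17, 18}, {0, 1, 2} × {17}, {0, 1, 2} × {18}, {1, 2} × {17, 18}, {0, 1, 2} × {17, 18}}; |τ_{X×Y}| = 16.

Enumerate products U × V with U ∈ τ_X, V ∈ τ_Y (deduplicated):
  ∅ × ∅ = {} (∅)
  {2} × {17} = {(2,17)}
  {2} × {18} = {(2,18)}
  {1, 2} × {17} = {(1,17), (2,17)}
  {1, 2} × {18} = {(1,18), (2,18)}
  {2} × {17, 18} = {(2,17), (2,18)}
  {0, 1, 2} × {17} = {(0,17), (1,17), (2,17)}
  {0, 1, 2} × {18} = {(0,18), (1,18), (2,18)}
  {1, 2} × {17, 18} = {(1,17), (1,18), (2,17), (2,18)}
  {0, 1, 2} × {17, 18} = {(0,17), (0,18), (1,17), (1,18), (2,17), (2,18)}
These 10 distinct sets form the basis B.
Close under arbitrary unions to get τ_{X×Y}; counting gives |τ_{X×Y}| = 16.


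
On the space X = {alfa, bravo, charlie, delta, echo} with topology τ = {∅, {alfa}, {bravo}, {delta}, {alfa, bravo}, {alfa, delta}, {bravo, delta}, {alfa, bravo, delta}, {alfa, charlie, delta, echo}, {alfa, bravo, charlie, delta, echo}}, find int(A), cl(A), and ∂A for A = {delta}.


int(A) = {delta}, cl(A) = {charlie, delta, echo}, ∂A = {charlie, echo}.

Closed sets in (X, τ) are complements of opens:
  closed(X, τ) = {∅, {bravo}, {charlie, echo}, {alfa, charlie, echo}, {bravo, charlie, echo}, {charlie, delta, echo}, {alfa, bravo, charlie, echo}, {alfa, charlie, delta, echo}, {bravo, charlie, delta, echo}, {alfa, bravo, charlie, delta, echo}}.
int(A) = ⋃ {U ∈ τ : U ⊆ A}. Opens contained in A: ∅, {delta}.
Taking the union of these: int(A) = {delta}.
cl(A) = ⋂ {C closed : A ⊆ C}. Closed sets containing A: {charlie, delta, echo}, {alfa, charlie, delta, echo}, {bravo, charlie, delta, echo}, {alfa, bravo, charlie, delta, echo}.
Intersecting these: cl(A) = {charlie, delta, echo}.
∂A = cl(A) ∖ int(A) = {charlie, delta, echo} ∖ {delta} = {charlie, echo}.


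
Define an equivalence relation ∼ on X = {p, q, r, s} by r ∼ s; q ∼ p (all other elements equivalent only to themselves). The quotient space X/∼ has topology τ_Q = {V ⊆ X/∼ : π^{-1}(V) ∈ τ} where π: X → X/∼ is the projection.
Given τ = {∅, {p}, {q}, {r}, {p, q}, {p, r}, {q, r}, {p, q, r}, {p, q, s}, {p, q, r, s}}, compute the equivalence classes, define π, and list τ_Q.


X/∼ = {[p=q], [r=s]}; |τ_Q| = 3.

Equivalence classes: [p=q], [r=s].
Quotient map π: X → X/∼ sends p ↦ [p=q], q ↦ [p=q], r ↦ [r=s], s ↦ [r=s].
For each subset V ⊆ X/∼, compute π^{-1}(V) ⊆ X and check whether π^{-1}(V) ∈ τ. V is open in τ_Q iff π^{-1}(V) ∈ τ.
  V = {}: π^{-1}(V) = ∅ ∈ τ ✓.
  V = {[p=q]}: π^{-1}(V) = {p, q} ∈ τ ✓.
  V = {[r=s]}: π^{-1}(V) = {r, s} ∉ τ ✗.
  V = {[p=q], [r=s]}: π^{-1}(V) = {p, q, r, s} ∈ τ ✓.
Open sets in the quotient: τ_Q = {{}, {[p=q]}, {[p=q], [r=s]}} (3 elements).


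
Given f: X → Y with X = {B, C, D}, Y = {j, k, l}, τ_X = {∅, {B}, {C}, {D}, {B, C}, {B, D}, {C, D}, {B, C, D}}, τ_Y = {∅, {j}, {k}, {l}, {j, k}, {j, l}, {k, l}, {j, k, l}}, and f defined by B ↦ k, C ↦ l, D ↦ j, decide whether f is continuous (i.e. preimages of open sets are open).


f IS continuous.

Compute f^{-1}(U) for each U ∈ τ_Y:
  U = ∅: f^{-1}(U) = ∅ ∈ τ_X ✓.
  U = {j}: f^{-1}(U) = {D} ∈ τ_X ✓.
  U = {k}: f^{-1}(U) = {B} ∈ τ_X ✓.
  U = {l}: f^{-1}(U) = {C} ∈ τ_X ✓.
  U = {j, k}: f^{-1}(U) = {B, D} ∈ τ_X ✓.
  U = {j, l}: f^{-1}(U) = {C, D} ∈ τ_X ✓.
  U = {k, l}: f^{-1}(U) = {B, C} ∈ τ_X ✓.
  U = {j, k, l}: f^{-1}(U) = {B, C, D} ∈ τ_X ✓.
Every preimage lies in τ_X, so f IS continuous.


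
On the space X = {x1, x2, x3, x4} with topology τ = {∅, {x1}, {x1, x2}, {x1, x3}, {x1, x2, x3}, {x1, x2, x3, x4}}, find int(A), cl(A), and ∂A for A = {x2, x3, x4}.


int(A) = ∅, cl(A) = {x2, x3, x4}, ∂A = {x2, x3, x4}.

Closed sets in (X, τ) are complements of opens:
  closed(X, τ) = {∅, {x4}, {x2, x4}, {x3, x4}, {x2, x3, x4}, {x1, x2, x3, x4}}.
int(A) = ⋃ {U ∈ τ : U ⊆ A}. Opens contained in A: ∅.
Taking the union of these: int(A) = ∅.
cl(A) = ⋂ {C closed : A ⊆ C}. Closed sets containing A: {x2, x3, x4}, {x1, x2, x3, x4}.
Intersecting these: cl(A) = {x2, x3, x4}.
∂A = cl(A) ∖ int(A) = {x2, x3, x4} ∖ ∅ = {x2, x3, x4}.


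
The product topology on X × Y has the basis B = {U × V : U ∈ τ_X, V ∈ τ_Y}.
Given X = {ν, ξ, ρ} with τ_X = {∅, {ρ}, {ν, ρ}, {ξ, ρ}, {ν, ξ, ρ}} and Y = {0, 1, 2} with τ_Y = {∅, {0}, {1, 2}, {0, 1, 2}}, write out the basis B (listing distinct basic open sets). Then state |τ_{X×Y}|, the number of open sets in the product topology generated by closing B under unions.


Basis B = {∅ × ∅, {ρ} × {0}, {ν, ρ} × {0}, {ξ, ρ} × {0}, {ρ} × {1, 2}, {ν, ξ, ρ} × {0}, {ρ} × {0, 1, 2}, {ν, ρ} × {1, 2}, {ξ, ρ} × {1, 2}, {ν, ρ} × {0, 1, 2}, {ν, ξ, ρ} × {1, 2}, {ξ, ρ} × {0, 1, 2}, {ν, ξ, ρ} × {0, 1, 2}}; |τ_{X×Y}| = 25.

Enumerate products U × V with U ∈ τ_X, V ∈ τ_Y (deduplicated):
  ∅ × ∅ = {} (∅)
  {ρ} × {0} = {(ρ,0)}
  {ν, ρ} × {0} = {(ν,0), (ρ,0)}
  {ξ, ρ} × {0} = {(ξ,0), (ρ,0)}
  {ρ} × {1, 2} = {(ρ,1), (ρ,2)}
  {ν, ξ, ρ} × {0} = {(ν,0), (ξ,0), (ρ,0)}
  {ρ} × {0, 1, 2} = {(ρ,0), (ρ,1), (ρ,2)}
  {ν, ρ} × {1, 2} = {(ν,1), (ν,2), (ρ,1), (ρ,2)}
  {ξ, ρ} × {1, 2} = {(ξ,1), (ξ,2), (ρ,1), (ρ,2)}
  {ν, ρ} × {0, 1, 2} = {(ν,0), (ν,1), (ν,2), (ρ,0), (ρ,1), (ρ,2)}
  {ν, ξ, ρ} × {1, 2} = {(ν,1), (ν,2), (ξ,1), (ξ,2), (ρ,1), (ρ,2)}
  {ξ, ρ} × {0, 1, 2} = {(ξ,0), (ξ,1), (ξ,2), (ρ,0), (ρ,1), (ρ,2)}
  {ν, ξ, ρ} × {0, 1, 2} = {(ν,0), (ν,1), (ν,2), (ξ,0), (ξ,1), (ξ,2), (ρ,0), (ρ,1), (ρ,2)}
These 13 distinct sets form the basis B.
Close under arbitrary unions to get τ_{X×Y}; counting gives |τ_{X×Y}| = 25.


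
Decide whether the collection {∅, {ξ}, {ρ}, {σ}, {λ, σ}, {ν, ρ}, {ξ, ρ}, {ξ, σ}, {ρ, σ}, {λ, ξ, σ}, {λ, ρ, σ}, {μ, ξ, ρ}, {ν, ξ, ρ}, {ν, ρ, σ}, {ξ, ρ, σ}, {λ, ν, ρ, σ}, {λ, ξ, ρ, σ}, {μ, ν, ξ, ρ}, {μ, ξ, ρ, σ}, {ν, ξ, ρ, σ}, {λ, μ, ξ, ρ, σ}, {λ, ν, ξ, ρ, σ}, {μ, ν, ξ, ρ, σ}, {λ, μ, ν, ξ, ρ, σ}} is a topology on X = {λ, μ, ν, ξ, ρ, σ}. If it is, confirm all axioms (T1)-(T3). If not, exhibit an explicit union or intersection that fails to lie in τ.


τ IS a topology on X.

Axiom (T1): ∅ ∈ τ? Yes; X ∈ τ? Yes.
Axiom (T2/T3): check pairwise unions and intersections of members of τ.
All pairwise intersections and unions checked — each lies in τ. Therefore τ satisfies (T1), (T2), (T3): it IS a topology on X.


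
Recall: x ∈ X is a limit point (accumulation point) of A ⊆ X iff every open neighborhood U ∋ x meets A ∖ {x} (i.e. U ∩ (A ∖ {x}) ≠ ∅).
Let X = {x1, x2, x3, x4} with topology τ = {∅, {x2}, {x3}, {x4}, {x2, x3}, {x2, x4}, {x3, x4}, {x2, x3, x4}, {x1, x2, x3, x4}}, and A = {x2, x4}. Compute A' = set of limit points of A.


A' = {x1}

For each x ∈ X, list the open sets U ∈ τ with x ∈ U, then check whether U ∩ (A ∖ {x}) ≠ ∅ for every such U.
  x = x1: opens ∋ x are {x1, x2, x3, x4}; each meets A ∖ {x1}, so x IS a limit point.
  x = x2: open {x2} ∋ x has {x2} ∩ (A ∖ {x2}) = ∅, so x is NOT a limit point.
  x = x3: open {x3} ∋ x has {x3} ∩ (A ∖ {x3}) = ∅, so x is NOT a limit point.
  x = x4: open {x4} ∋ x has {x4} ∩ (A ∖ {x4}) = ∅, so x is NOT a limit point.
Collecting: A' = {x1}.


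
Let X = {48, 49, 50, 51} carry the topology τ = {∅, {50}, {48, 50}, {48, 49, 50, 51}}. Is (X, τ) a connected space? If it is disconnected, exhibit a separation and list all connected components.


(X, τ) is connected.

Find clopen sets (U ∈ τ with X ∖ U ∈ τ):
  U = ∅, X ∖ U = {48, 49, 50, 51} — both open, so U is clopen.
  U = {48, 49, 50, 51}, X ∖ U = ∅ — both open, so U is clopen.
Only trivial clopens (∅ and X) exist, so (X, τ) is connected.
Compute connected components by grouping points that agree on all clopens:
  component: {48, 49, 50, 51}


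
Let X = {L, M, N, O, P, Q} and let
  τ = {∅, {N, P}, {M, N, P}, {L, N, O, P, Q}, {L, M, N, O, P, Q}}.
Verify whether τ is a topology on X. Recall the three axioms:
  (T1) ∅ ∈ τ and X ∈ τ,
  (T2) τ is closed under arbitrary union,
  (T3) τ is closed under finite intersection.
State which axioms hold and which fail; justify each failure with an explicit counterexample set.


τ IS a topology on X.

Axiom (T1): ∅ ∈ τ? Yes; X ∈ τ? Yes.
Axiom (T2/T3): check pairwise unions and intersections of members of τ.
All pairwise intersections and unions checked — each lies in τ. Therefore τ satisfies (T1), (T2), (T3): it IS a topology on X.


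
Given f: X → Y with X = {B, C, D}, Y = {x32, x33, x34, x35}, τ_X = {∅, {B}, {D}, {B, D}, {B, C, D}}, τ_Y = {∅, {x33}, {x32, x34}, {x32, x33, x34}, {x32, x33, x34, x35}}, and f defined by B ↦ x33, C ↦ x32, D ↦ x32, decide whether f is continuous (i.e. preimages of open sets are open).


f is NOT continuous.

Compute f^{-1}(U) for each U ∈ τ_Y:
  U = ∅: f^{-1}(U) = ∅ ∈ τ_X ✓.
  U = {x33}: f^{-1}(U) = {B} ∈ τ_X ✓.
  U = {x32, x34}: f^{-1}(U) = {C, D} ∉ τ_X ✗.
  U = {x32, x33, x34}: f^{-1}(U) = {B, C, D} ∈ τ_X ✓.
  U = {x32, x33, x34, x35}: f^{-1}(U) = {B, C, D} ∈ τ_X ✓.
Found U = {x32, x34} with f^{-1}(U) = {C, D} not in τ_X. Therefore f is NOT continuous.


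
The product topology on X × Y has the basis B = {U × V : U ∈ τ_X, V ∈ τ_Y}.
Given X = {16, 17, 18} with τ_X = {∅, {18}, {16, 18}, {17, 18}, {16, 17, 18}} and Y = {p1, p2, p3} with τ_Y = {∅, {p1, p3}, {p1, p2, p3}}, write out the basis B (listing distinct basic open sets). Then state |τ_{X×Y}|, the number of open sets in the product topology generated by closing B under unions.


Basis B = {∅ × ∅, {18} × {p1, p3}, {18} × {p1, p2, p3}, {16, 18} × {p1, p3}, {17, 18} × {p1, p3}, {16, 18} × {p1, p2, p3}, {16, 17, 18} × {p1, p3}, {17, 18} × {p1, p2, p3}, {16, 17, 18} × {p1, p2, p3}}; |τ_{X×Y}| = 14.

Enumerate products U × V with U ∈ τ_X, V ∈ τ_Y (deduplicated):
  ∅ × ∅ = {} (∅)
  {18} × {p1, p3} = {(18,p1), (18,p3)}
  {18} × {p1, p2, p3} = {(18,p1), (18,p2), (18,p3)}
  {16, 18} × {p1, p3} = {(16,p1), (16,p3), (18,p1), (18,p3)}
  {17, 18} × {p1, p3} = {(17,p1), (17,p3), (18,p1), (18,p3)}
  {16, 18} × {p1, p2, p3} = {(16,p1), (16,p2), (16,p3), (18,p1), (18,p2), (18,p3)}
  {16, 17, 18} × {p1, p3} = {(16,p1), (16,p3), (17,p1), (17,p3), (18,p1), (18,p3)}
  {17, 18} × {p1, p2, p3} = {(17,p1), (17,p2), (17,p3), (18,p1), (18,p2), (18,p3)}
  {16, 17, 18} × {p1, p2, p3} = {(16,p1), (16,p2), (16,p3), (17,p1), (17,p2), (17,p3), (18,p1), (18,p2), (18,p3)}
These 9 distinct sets form the basis B.
Close under arbitrary unions to get τ_{X×Y}; counting gives |τ_{X×Y}| = 14.


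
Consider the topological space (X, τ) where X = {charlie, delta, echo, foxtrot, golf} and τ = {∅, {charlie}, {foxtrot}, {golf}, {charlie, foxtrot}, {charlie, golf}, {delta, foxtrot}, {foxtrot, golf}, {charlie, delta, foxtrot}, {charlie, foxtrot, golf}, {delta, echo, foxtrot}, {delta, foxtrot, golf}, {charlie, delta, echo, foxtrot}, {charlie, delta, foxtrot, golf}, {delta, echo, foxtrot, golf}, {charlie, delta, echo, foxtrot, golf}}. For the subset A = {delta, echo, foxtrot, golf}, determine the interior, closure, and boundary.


int(A) = {delta, echo, foxtrot, golf}, cl(A) = {delta, echo, foxtrot, golf}, ∂A = ∅.

Closed sets in (X, τ) are complements of opens:
  closed(X, τ) = {∅, {charlie}, {echo}, {golf}, {charlie, echo}, {charlie, golf}, {delta, echo}, {echo, golf}, {charlie, delta, echo}, {charlie, echo, golf}, {delta, echo, foxtrot}, {delta, echo, golf}, {charlie, delta, echo, foxtrot}, {charlie, delta, echo, golf}, {delta, echo, foxtrot, golf}, {charlie, delta, echo, foxtrot, golf}}.
int(A) = ⋃ {U ∈ τ : U ⊆ A}. Opens contained in A: ∅, {foxtrot}, {golf}, {delta, foxtrot}, {foxtrot, golf}, {delta, echo, foxtrot}, {delta, foxtrot, golf}, {delta, echo, foxtrot, golf}.
Taking the union of these: int(A) = {delta, echo, foxtrot, golf}.
cl(A) = ⋂ {C closed : A ⊆ C}. Closed sets containing A: {delta, echo, foxtrot, golf}, {charlie, delta, echo, foxtrot, golf}.
Intersecting these: cl(A) = {delta, echo, foxtrot, golf}.
∂A = cl(A) ∖ int(A) = {delta, echo, foxtrot, golf} ∖ {delta, echo, foxtrot, golf} = ∅.


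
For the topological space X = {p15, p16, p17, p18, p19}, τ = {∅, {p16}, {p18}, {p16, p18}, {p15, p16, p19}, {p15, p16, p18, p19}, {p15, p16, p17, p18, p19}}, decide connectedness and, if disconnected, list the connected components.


(X, τ) is connected.

Find clopen sets (U ∈ τ with X ∖ U ∈ τ):
  U = ∅, X ∖ U = {p15, p16, p17, p18, p19} — both open, so U is clopen.
  U = {p15, p16, p17, p18, p19}, X ∖ U = ∅ — both open, so U is clopen.
Only trivial clopens (∅ and X) exist, so (X, τ) is connected.
Compute connected components by grouping points that agree on all clopens:
  component: {p15, p16, p17, p18, p19}


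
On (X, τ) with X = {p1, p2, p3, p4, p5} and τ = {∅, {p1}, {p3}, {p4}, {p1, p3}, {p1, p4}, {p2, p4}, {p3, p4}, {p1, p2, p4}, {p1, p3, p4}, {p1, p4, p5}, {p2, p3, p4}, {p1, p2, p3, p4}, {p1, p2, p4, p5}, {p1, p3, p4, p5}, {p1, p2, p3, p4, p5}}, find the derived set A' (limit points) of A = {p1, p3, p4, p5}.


A' = {p2, p5}

For each x ∈ X, list the open sets U ∈ τ with x ∈ U, then check whether U ∩ (A ∖ {x}) ≠ ∅ for every such U.
  x = p1: open {p1} ∋ x has {p1} ∩ (A ∖ {p1}) = ∅, so x is NOT a limit point.
  x = p2: opens ∋ x are {p2, p4}, {p1, p2, p4}, {p2, p3, p4}, {p1, p2, p3, p4}, {p1, p2, p4, p5}, {p1, p2, p3, p4, p5}; each meets A ∖ {p2}, so x IS a limit point.
  x = p3: open {p3} ∋ x has {p3} ∩ (A ∖ {p3}) = ∅, so x is NOT a limit point.
  x = p4: open {p4} ∋ x has {p4} ∩ (A ∖ {p4}) = ∅, so x is NOT a limit point.
  x = p5: opens ∋ x are {p1, p4, p5}, {p1, p2, p4, p5}, {p1, p3, p4, p5}, {p1, p2, p3, p4, p5}; each meets A ∖ {p5}, so x IS a limit point.
Collecting: A' = {p2, p5}.


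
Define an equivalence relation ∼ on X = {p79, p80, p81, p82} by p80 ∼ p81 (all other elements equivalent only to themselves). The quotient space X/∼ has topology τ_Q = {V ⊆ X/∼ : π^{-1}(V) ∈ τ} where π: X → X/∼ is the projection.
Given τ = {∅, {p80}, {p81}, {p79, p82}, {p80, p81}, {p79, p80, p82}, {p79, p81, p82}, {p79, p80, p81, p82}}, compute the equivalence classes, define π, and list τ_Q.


X/∼ = {[p79], [p80=p81], [p82]}; |τ_Q| = 4.

Equivalence classes: [p79], [p80=p81], [p82].
Quotient map π: X → X/∼ sends p79 ↦ [p79], p80 ↦ [p80=p81], p81 ↦ [p80=p81], p82 ↦ [p82].
For each subset V ⊆ X/∼, compute π^{-1}(V) ⊆ X and check whether π^{-1}(V) ∈ τ. V is open in τ_Q iff π^{-1}(V) ∈ τ.
  V = {}: π^{-1}(V) = ∅ ∈ τ ✓.
  V = {[p79]}: π^{-1}(V) = {p79} ∉ τ ✗.
  V = {[p80=p81]}: π^{-1}(V) = {p80, p81} ∈ τ ✓.
  V = {[p79], [p80=p81]}: π^{-1}(V) = {p79, p80, p81} ∉ τ ✗.
  V = {[p82]}: π^{-1}(V) = {p82} ∉ τ ✗.
  V = {[p79], [p82]}: π^{-1}(V) = {p79, p82} ∈ τ ✓.
  V = {[p80=p81], [p82]}: π^{-1}(V) = {p80, p81, p82} ∉ τ ✗.
  V = {[p79], [p80=p81], [p82]}: π^{-1}(V) = {p79, p80, p81, p82} ∈ τ ✓.
Open sets in the quotient: τ_Q = {{}, {[p80=p81]}, {[p79], [p82]}, {[p79], [p80=p81], [p82]}} (4 elements).


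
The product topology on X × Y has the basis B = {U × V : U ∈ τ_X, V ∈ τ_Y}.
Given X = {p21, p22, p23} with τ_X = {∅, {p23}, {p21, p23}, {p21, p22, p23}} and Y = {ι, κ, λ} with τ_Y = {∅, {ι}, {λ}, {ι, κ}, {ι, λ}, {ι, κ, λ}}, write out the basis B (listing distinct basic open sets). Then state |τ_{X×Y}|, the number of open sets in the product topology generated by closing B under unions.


Basis B = {∅ × ∅, {p23} × {ι}, {p23} × {λ}, {p21, p23} × {ι}, {p21, p23} × {λ}, {p23} × {ι, κ}, {p23} × {ι, λ}, {p21, p22, p23} × {ι}, {p21, p22, p23} × {λ}, {p23} × {ι, κ, λ}, {p21, p23} × {ι, κ}, {p21, p23} × {ι, λ}, {p21, p23} × {ι, κ, λ}, {p21, p22, p23} × {ι, κ}, {p21, p22, p23} × {ι, λ}, {p21, p22, p23} × {ι, κ, λ}}; |τ_{X×Y}| = 40.

Enumerate products U × V with U ∈ τ_X, V ∈ τ_Y (deduplicated):
  ∅ × ∅ = {} (∅)
  {p23} × {ι} = {(p23,ι)}
  {p23} × {λ} = {(p23,λ)}
  {p21, p23} × {ι} = {(p21,ι), (p23,ι)}
  {p21, p23} × {λ} = {(p21,λ), (p23,λ)}
  {p23} × {ι, κ} = {(p23,ι), (p23,κ)}
  {p23} × {ι, λ} = {(p23,ι), (p23,λ)}
  {p21, p22, p23} × {ι} = {(p21,ι), (p22,ι), (p23,ι)}
  {p21, p22, p23} × {λ} = {(p21,λ), (p22,λ), (p23,λ)}
  {p23} × {ι, κ, λ} = {(p23,ι), (p23,κ), (p23,λ)}
  {p21, p23} × {ι, κ} = {(p21,ι), (p21,κ), (p23,ι), (p23,κ)}
  {p21, p23} × {ι, λ} = {(p21,ι), (p21,λ), (p23,ι), (p23,λ)}
  {p21, p23} × {ι, κ, λ} = {(p21,ι), (p21,κ), (p21,λ), (p23,ι), (p23,κ), (p23,λ)}
  {p21, p22, p23} × {ι, κ} = {(p21,ι), (p21,κ), (p22,ι), (p22,κ), (p23,ι), (p23,κ)}
  {p21, p22, p23} × {ι, λ} = {(p21,ι), (p21,λ), (p22,ι), (p22,λ), (p23,ι), (p23,λ)}
  {p21, p22, p23} × {ι, κ, λ} = {(p21,ι), (p21,κ), (p21,λ), (p22,ι), (p22,κ), (p22,λ), (p23,ι), (p23,κ), (p23,λ)}
These 16 distinct sets form the basis B.
Close under arbitrary unions to get τ_{X×Y}; counting gives |τ_{X×Y}| = 40.


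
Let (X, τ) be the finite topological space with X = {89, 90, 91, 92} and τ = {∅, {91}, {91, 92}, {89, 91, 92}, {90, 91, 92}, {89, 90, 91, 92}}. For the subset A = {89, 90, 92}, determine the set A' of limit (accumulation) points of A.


A' = {89, 90}

For each x ∈ X, list the open sets U ∈ τ with x ∈ U, then check whether U ∩ (A ∖ {x}) ≠ ∅ for every such U.
  x = 89: opens ∋ x are {89, 91, 92}, {89, 90, 91, 92}; each meets A ∖ {89}, so x IS a limit point.
  x = 90: opens ∋ x are {90, 91, 92}, {89, 90, 91, 92}; each meets A ∖ {90}, so x IS a limit point.
  x = 91: open {91} ∋ x has {91} ∩ (A ∖ {91}) = ∅, so x is NOT a limit point.
  x = 92: open {91, 92} ∋ x has {91, 92} ∩ (A ∖ {92}) = ∅, so x is NOT a limit point.
Collecting: A' = {89, 90}.


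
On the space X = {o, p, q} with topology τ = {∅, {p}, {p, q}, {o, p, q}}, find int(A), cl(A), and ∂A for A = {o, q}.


int(A) = ∅, cl(A) = {o, q}, ∂A = {o, q}.

Closed sets in (X, τ) are complements of opens:
  closed(X, τ) = {∅, {o}, {o, q}, {o, p, q}}.
int(A) = ⋃ {U ∈ τ : U ⊆ A}. Opens contained in A: ∅.
Taking the union of these: int(A) = ∅.
cl(A) = ⋂ {C closed : A ⊆ C}. Closed sets containing A: {o, q}, {o, p, q}.
Intersecting these: cl(A) = {o, q}.
∂A = cl(A) ∖ int(A) = {o, q} ∖ ∅ = {o, q}.


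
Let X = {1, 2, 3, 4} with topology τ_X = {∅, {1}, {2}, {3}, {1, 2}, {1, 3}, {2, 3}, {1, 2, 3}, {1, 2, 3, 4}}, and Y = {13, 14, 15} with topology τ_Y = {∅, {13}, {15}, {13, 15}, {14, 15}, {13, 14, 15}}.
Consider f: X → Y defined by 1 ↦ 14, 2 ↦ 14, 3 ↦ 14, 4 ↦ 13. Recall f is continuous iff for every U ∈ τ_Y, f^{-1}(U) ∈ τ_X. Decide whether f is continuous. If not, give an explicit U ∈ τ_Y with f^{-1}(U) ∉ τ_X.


f is NOT continuous.

Compute f^{-1}(U) for each U ∈ τ_Y:
  U = ∅: f^{-1}(U) = ∅ ∈ τ_X ✓.
  U = {13}: f^{-1}(U) = {4} ∉ τ_X ✗.
  U = {15}: f^{-1}(U) = ∅ ∈ τ_X ✓.
  U = {13, 15}: f^{-1}(U) = {4} ∉ τ_X ✗.
  U = {14, 15}: f^{-1}(U) = {1, 2, 3} ∈ τ_X ✓.
  U = {13, 14, 15}: f^{-1}(U) = {1, 2, 3, 4} ∈ τ_X ✓.
Found U = {13} with f^{-1}(U) = {4} not in τ_X. Therefore f is NOT continuous.


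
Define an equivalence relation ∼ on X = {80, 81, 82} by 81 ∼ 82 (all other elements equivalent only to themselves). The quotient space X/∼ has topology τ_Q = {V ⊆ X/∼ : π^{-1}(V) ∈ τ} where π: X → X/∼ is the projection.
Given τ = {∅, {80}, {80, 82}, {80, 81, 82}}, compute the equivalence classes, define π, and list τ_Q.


X/∼ = {[80], [81=82]}; |τ_Q| = 3.

Equivalence classes: [80], [81=82].
Quotient map π: X → X/∼ sends 80 ↦ [80], 81 ↦ [81=82], 82 ↦ [81=82].
For each subset V ⊆ X/∼, compute π^{-1}(V) ⊆ X and check whether π^{-1}(V) ∈ τ. V is open in τ_Q iff π^{-1}(V) ∈ τ.
  V = {}: π^{-1}(V) = ∅ ∈ τ ✓.
  V = {[80]}: π^{-1}(V) = {80} ∈ τ ✓.
  V = {[81=82]}: π^{-1}(V) = {81, 82} ∉ τ ✗.
  V = {[80], [81=82]}: π^{-1}(V) = {80, 81, 82} ∈ τ ✓.
Open sets in the quotient: τ_Q = {{}, {[80]}, {[80], [81=82]}} (3 elements).


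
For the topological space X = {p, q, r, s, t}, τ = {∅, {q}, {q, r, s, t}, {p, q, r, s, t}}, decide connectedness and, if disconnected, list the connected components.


(X, τ) is connected.

Find clopen sets (U ∈ τ with X ∖ U ∈ τ):
  U = ∅, X ∖ U = {p, q, r, s, t} — both open, so U is clopen.
  U = {p, q, r, s, t}, X ∖ U = ∅ — both open, so U is clopen.
Only trivial clopens (∅ and X) exist, so (X, τ) is connected.
Compute connected components by grouping points that agree on all clopens:
  component: {p, q, r, s, t}


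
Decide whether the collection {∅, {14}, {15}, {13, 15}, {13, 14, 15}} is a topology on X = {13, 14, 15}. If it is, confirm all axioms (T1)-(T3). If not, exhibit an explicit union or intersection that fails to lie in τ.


τ is NOT a topology on X.

Axiom (T1): ∅ ∈ τ? Yes; X ∈ τ? Yes.
Axiom (T2/T3): check pairwise unions and intersections of members of τ.
Counterexample for (T2): {14} ∪ {15} = {14, 15} ∉ τ. Therefore τ is NOT a topology.


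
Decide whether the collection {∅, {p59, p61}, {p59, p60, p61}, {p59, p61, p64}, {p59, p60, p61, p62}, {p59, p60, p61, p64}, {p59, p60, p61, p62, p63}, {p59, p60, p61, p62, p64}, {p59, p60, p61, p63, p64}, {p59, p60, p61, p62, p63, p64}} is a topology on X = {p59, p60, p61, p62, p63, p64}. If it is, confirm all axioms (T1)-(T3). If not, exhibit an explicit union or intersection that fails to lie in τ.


τ is NOT a topology on X.

Axiom (T1): ∅ ∈ τ? Yes; X ∈ τ? Yes.
Axiom (T2/T3): check pairwise unions and intersections of members of τ.
Counterexample for (T3): {p59, p60, p61, p62, p63} ∩ {p59, p60, p61, p63, p64} = {p59, p60, p61, p63} ∉ τ. Therefore τ is NOT a topology.


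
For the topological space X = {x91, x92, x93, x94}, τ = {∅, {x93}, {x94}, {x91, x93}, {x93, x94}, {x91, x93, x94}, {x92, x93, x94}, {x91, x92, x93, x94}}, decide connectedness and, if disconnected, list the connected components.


(X, τ) is connected.

Find clopen sets (U ∈ τ with X ∖ U ∈ τ):
  U = ∅, X ∖ U = {x91, x92, x93, x94} — both open, so U is clopen.
  U = {x91, x92, x93, x94}, X ∖ U = ∅ — both open, so U is clopen.
Only trivial clopens (∅ and X) exist, so (X, τ) is connected.
Compute connected components by grouping points that agree on all clopens:
  component: {x91, x92, x93, x94}


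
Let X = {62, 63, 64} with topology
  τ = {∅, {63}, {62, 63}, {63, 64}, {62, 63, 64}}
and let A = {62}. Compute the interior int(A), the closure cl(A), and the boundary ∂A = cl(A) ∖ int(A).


int(A) = ∅, cl(A) = {62}, ∂A = {62}.

Closed sets in (X, τ) are complements of opens:
  closed(X, τ) = {∅, {62}, {64}, {62, 64}, {62, 63, 64}}.
int(A) = ⋃ {U ∈ τ : U ⊆ A}. Opens contained in A: ∅.
Taking the union of these: int(A) = ∅.
cl(A) = ⋂ {C closed : A ⊆ C}. Closed sets containing A: {62}, {62, 64}, {62, 63, 64}.
Intersecting these: cl(A) = {62}.
∂A = cl(A) ∖ int(A) = {62} ∖ ∅ = {62}.


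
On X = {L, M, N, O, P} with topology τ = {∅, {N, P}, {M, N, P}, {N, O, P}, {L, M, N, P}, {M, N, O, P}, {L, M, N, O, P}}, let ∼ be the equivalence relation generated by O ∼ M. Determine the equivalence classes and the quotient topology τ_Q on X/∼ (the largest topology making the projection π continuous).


X/∼ = {[L], [M=O], [N], [P]}; |τ_Q| = 4.

Equivalence classes: [L], [M=O], [N], [P].
Quotient map π: X → X/∼ sends L ↦ [L], M ↦ [M=O], N ↦ [N], O ↦ [M=O], P ↦ [P].
For each subset V ⊆ X/∼, compute π^{-1}(V) ⊆ X and check whether π^{-1}(V) ∈ τ. V is open in τ_Q iff π^{-1}(V) ∈ τ.
  V = {}: π^{-1}(V) = ∅ ∈ τ ✓.
  V = {[L]}: π^{-1}(V) = {L} ∉ τ ✗.
  V = {[M=O]}: π^{-1}(V) = {M, O} ∉ τ ✗.
  V = {[L], [M=O]}: π^{-1}(V) = {L, M, O} ∉ τ ✗.
  V = {[N]}: π^{-1}(V) = {N} ∉ τ ✗.
  V = {[L], [N]}: π^{-1}(V) = {L, N} ∉ τ ✗.
  V = {[M=O], [N]}: π^{-1}(V) = {M, N, O} ∉ τ ✗.
  V = {[L], [M=O], [N]}: π^{-1}(V) = {L, M, N, O} ∉ τ ✗.
  V = {[P]}: π^{-1}(V) = {P} ∉ τ ✗.
  V = {[L], [P]}: π^{-1}(V) = {L, P} ∉ τ ✗.
  V = {[M=O], [P]}: π^{-1}(V) = {M, O, P} ∉ τ ✗.
  V = {[L], [M=O], [P]}: π^{-1}(V) = {L, M, O, P} ∉ τ ✗.
  V = {[N], [P]}: π^{-1}(V) = {N, P} ∈ τ ✓.
  V = {[L], [N], [P]}: π^{-1}(V) = {L, N, P} ∉ τ ✗.
  V = {[M=O], [N], [P]}: π^{-1}(V) = {M, N, O, P} ∈ τ ✓.
  V = {[L], [M=O], [N], [P]}: π^{-1}(V) = {L, M, N, O, P} ∈ τ ✓.
Open sets in the quotient: τ_Q = {{}, {[N], [P]}, {[M=O], [N], [P]}, {[L], [M=O], [N], [P]}} (4 elements).


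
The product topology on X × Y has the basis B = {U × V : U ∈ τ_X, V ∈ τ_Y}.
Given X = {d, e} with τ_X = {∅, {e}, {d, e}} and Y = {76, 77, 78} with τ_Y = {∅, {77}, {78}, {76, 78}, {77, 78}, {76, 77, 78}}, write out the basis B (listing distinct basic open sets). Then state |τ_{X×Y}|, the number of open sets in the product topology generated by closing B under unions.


Basis B = {∅ × ∅, {e} × {77}, {e} × {78}, {d, e} × {77}, {d, e} × {78}, {e} × {76, 78}, {e} × {77, 78}, {e} × {76, 77, 78}, {d, e} × {76, 78}, {d, e} × {77, 78}, {d, e} × {76, 77, 78}}; |τ_{X×Y}| = 18.

Enumerate products U × V with U ∈ τ_X, V ∈ τ_Y (deduplicated):
  ∅ × ∅ = {} (∅)
  {e} × {77} = {(e,77)}
  {e} × {78} = {(e,78)}
  {d, e} × {77} = {(d,77), (e,77)}
  {d, e} × {78} = {(d,78), (e,78)}
  {e} × {76, 78} = {(e,76), (e,78)}
  {e} × {77, 78} = {(e,77), (e,78)}
  {e} × {76, 77, 78} = {(e,76), (e,77), (e,78)}
  {d, e} × {76, 78} = {(d,76), (d,78), (e,76), (e,78)}
  {d, e} × {77, 78} = {(d,77), (d,78), (e,77), (e,78)}
  {d, e} × {76, 77, 78} = {(d,76), (d,77), (d,78), (e,76), (e,77), (e,78)}
These 11 distinct sets form the basis B.
Close under arbitrary unions to get τ_{X×Y}; counting gives |τ_{X×Y}| = 18.


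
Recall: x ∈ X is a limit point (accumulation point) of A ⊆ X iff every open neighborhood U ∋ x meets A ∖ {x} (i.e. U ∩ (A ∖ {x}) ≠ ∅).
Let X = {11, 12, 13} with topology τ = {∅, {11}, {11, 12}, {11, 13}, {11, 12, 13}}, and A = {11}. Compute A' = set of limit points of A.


A' = {12, 13}

For each x ∈ X, list the open sets U ∈ τ with x ∈ U, then check whether U ∩ (A ∖ {x}) ≠ ∅ for every such U.
  x = 11: open {11} ∋ x has {11} ∩ (A ∖ {11}) = ∅, so x is NOT a limit point.
  x = 12: opens ∋ x are {11, 12}, {11, 12, 13}; each meets A ∖ {12}, so x IS a limit point.
  x = 13: opens ∋ x are {11, 13}, {11, 12, 13}; each meets A ∖ {13}, so x IS a limit point.
Collecting: A' = {12, 13}.


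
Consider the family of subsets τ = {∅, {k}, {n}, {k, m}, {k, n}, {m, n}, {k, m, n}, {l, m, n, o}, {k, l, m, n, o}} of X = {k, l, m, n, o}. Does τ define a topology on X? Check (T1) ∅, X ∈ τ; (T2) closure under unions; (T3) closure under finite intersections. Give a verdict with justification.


τ is NOT a topology on X.

Axiom (T1): ∅ ∈ τ? Yes; X ∈ τ? Yes.
Axiom (T2/T3): check pairwise unions and intersections of members of τ.
Counterexample for (T3): {k, m} ∩ {m, n} = {m} ∉ τ. Therefore τ is NOT a topology.


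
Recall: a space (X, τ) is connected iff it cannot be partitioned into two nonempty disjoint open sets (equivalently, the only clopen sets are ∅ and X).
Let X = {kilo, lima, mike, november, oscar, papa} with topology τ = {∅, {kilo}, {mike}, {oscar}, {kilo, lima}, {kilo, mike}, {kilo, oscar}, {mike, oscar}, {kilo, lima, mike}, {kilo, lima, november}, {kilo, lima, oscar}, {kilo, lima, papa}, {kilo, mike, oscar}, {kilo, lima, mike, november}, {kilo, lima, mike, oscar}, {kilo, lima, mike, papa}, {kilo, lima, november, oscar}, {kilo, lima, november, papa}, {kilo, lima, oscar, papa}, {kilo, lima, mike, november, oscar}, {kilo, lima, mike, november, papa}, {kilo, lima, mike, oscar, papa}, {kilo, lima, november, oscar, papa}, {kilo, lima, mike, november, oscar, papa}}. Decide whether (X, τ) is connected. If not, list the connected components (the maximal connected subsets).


(X, τ) is disconnected; components = [{mike}, {oscar}, {kilo, lima, november, papa}].

Find clopen sets (U ∈ τ with X ∖ U ∈ τ):
  U = ∅, X ∖ U = {kilo, lima, mike, november, oscar, papa} — both open, so U is clopen.
  U = {mike}, X ∖ U = {kilo, lima, november, oscar, papa} — both open, so U is clopen.
  U = {oscar}, X ∖ U = {kilo, lima, mike, november, papa} — both open, so U is clopen.
  U = {mike, oscar}, X ∖ U = {kilo, lima, november, papa} — both open, so U is clopen.
  U = {kilo, lima, november, papa}, X ∖ U = {mike, oscar} — both open, so U is clopen.
  U = {kilo, lima, mike, november, papa}, X ∖ U = {oscar} — both open, so U is clopen.
  U = {kilo, lima, november, oscar, papa}, X ∖ U = {mike} — both open, so U is clopen.
  U = {kilo, lima, mike, november, oscar, papa}, X ∖ U = ∅ — both open, so U is clopen.
Nontrivial clopen(s) exist: e.g. {kilo, lima, mike, november, papa}. So (X, τ) is disconnected.
Compute connected components by grouping points that agree on all clopens:
  component: {mike}
  component: {oscar}
  component: {kilo, lima, november, papa}


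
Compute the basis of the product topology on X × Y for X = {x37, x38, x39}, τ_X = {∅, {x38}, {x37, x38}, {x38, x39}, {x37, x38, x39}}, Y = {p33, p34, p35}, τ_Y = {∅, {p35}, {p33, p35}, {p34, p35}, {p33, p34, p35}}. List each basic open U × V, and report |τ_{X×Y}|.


Basis B = {∅ × ∅, {x38} × {p35}, {x37, x38} × {p35}, {x38} × {p33, p35}, {x38} × {p34, p35}, {x38, x39} × {p35}, {x37, x38, x39} × {p35}, {x38} × {p33, p34, p35}, {x37, x38} × {p33, p35}, {x37, x38} × {p34, p35}, {x38, x39} × {p33, p35}, {x38, x39} × {p34, p35}, {x37, x38} × {p33, p34, p35}, {x37, x38, x39} × {p33, p35}, {x37, x38, x39} × {p34, p35}, {x38, x39} × {p33, p34, p35}, {x37, x38, x39} × {p33, p34, p35}}; |τ_{X×Y}| = 48.

Enumerate products U × V with U ∈ τ_X, V ∈ τ_Y (deduplicated):
  ∅ × ∅ = {} (∅)
  {x38} × {p35} = {(x38,p35)}
  {x37, x38} × {p35} = {(x37,p35), (x38,p35)}
  {x38} × {p33, p35} = {(x38,p33), (x38,p35)}
  {x38} × {p34, p35} = {(x38,p34), (x38,p35)}
  {x38, x39} × {p35} = {(x38,p35), (x39,p35)}
  {x37, x38, x39} × {p35} = {(x37,p35), (x38,p35), (x39,p35)}
  {x38} × {p33, p34, p35} = {(x38,p33), (x38,p34), (x38,p35)}
  {x37, x38} × {p33, p35} = {(x37,p33), (x37,p35), (x38,p33), (x38,p35)}
  {x37, x38} × {p34, p35} = {(x37,p34), (x37,p35), (x38,p34), (x38,p35)}
  {x38, x39} × {p33, p35} = {(x38,p33), (x38,p35), (x39,p33), (x39,p35)}
  {x38, x39} × {p34, p35} = {(x38,p34), (x38,p35), (x39,p34), (x39,p35)}
  {x37, x38} × {p33, p34, p35} = {(x37,p33), (x37,p34), (x37,p35), (x38,p33), (x38,p34), (x38,p35)}
  {x37, x38, x39} × {p33, p35} = {(x37,p33), (x37,p35), (x38,p33), (x38,p35), (x39,p33), (x39,p35)}
  {x37, x38, x39} × {p34, p35} = {(x37,p34), (x37,p35), (x38,p34), (x38,p35), (x39,p34), (x39,p35)}
  {x38, x39} × {p33, p34, p35} = {(x38,p33), (x38,p34), (x38,p35), (x39,p33), (x39,p34), (x39,p35)}
  {x37, x38, x39} × {p33, p34, p35} = {(x37,p33), (x37,p34), (x37,p35), (x38,p33), (x38,p34), (x38,p35), (x39,p33), (x39,p34), (x39,p35)}
These 17 distinct sets form the basis B.
Close under arbitrary unions to get τ_{X×Y}; counting gives |τ_{X×Y}| = 48.


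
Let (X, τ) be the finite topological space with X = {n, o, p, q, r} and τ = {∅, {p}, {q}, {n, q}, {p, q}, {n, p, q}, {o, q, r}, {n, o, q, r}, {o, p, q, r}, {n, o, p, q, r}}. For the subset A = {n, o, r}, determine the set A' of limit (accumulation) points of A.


A' = {o, r}

For each x ∈ X, list the open sets U ∈ τ with x ∈ U, then check whether U ∩ (A ∖ {x}) ≠ ∅ for every such U.
  x = n: open {n, q} ∋ x has {n, q} ∩ (A ∖ {n}) = ∅, so x is NOT a limit point.
  x = o: opens ∋ x are {o, q, r}, {n, o, q, r}, {o, p, q, r}, {n, o, p, q, r}; each meets A ∖ {o}, so x IS a limit point.
  x = p: open {p} ∋ x has {p} ∩ (A ∖ {p}) = ∅, so x is NOT a limit point.
  x = q: open {q} ∋ x has {q} ∩ (A ∖ {q}) = ∅, so x is NOT a limit point.
  x = r: opens ∋ x are {o, q, r}, {n, o, q, r}, {o, p, q, r}, {n, o, p, q, r}; each meets A ∖ {r}, so x IS a limit point.
Collecting: A' = {o, r}.


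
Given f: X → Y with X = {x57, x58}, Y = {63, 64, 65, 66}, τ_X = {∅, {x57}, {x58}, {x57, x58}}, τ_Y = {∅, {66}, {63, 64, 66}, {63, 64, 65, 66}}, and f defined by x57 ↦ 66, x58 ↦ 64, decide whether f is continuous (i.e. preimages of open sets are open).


f IS continuous.

Compute f^{-1}(U) for each U ∈ τ_Y:
  U = ∅: f^{-1}(U) = ∅ ∈ τ_X ✓.
  U = {66}: f^{-1}(U) = {x57} ∈ τ_X ✓.
  U = {63, 64, 66}: f^{-1}(U) = {x57, x58} ∈ τ_X ✓.
  U = {63, 64, 65, 66}: f^{-1}(U) = {x57, x58} ∈ τ_X ✓.
Every preimage lies in τ_X, so f IS continuous.


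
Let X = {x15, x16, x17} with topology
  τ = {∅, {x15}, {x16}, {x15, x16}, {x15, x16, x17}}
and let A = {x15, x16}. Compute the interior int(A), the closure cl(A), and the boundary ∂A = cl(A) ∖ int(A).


int(A) = {x15, x16}, cl(A) = {x15, x16, x17}, ∂A = {x17}.

Closed sets in (X, τ) are complements of opens:
  closed(X, τ) = {∅, {x17}, {x15, x17}, {x16, x17}, {x15, x16, x17}}.
int(A) = ⋃ {U ∈ τ : U ⊆ A}. Opens contained in A: ∅, {x15}, {x16}, {x15, x16}.
Taking the union of these: int(A) = {x15, x16}.
cl(A) = ⋂ {C closed : A ⊆ C}. Closed sets containing A: {x15, x16, x17}.
Intersecting these: cl(A) = {x15, x16, x17}.
∂A = cl(A) ∖ int(A) = {x15, x16, x17} ∖ {x15, x16} = {x17}.
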